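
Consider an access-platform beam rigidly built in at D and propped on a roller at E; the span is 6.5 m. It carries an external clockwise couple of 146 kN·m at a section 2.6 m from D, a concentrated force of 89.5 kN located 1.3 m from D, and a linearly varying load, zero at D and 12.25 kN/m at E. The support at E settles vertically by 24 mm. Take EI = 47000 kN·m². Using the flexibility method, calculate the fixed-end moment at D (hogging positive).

Take the reaction at E as the redundant and release it; the primary structure is a cantilever fixed at D.
Free-end deflection of the primary structure under the applied loading (downward +):
  clockwise couple 146 at a = 2.6: M₀a(2L − a)/(2EI) = 1974/EI
  point load 89.5 at a = 1.3: Pa²(3L − a)/(6EI) = 458.8/EI
  triangular load, peak 12.25 at the free end: 11w₀L⁴/(120EI) = 2004/EI
  δ_0 = 4437/EI
Flexibility coefficient — unit upward force at E: δ_{EE} = L³/(3EI) = 91.54/EI.
With EI = 47000 kN·m²: δ_0 = 0.094409 m and δ_{EE} = 0.001948 m/kN.
Compatibility — the beam at E must follow the support down by 0.024 m: δ_0 − R_E·δ_{EE} = 0.024, so R_E = (0.094409 − 0.024)/0.001948 = 36.15 kN.
Moment equilibrium about D: M_D = Σ(load moments about D) − R_E·L = 434.9 − 36.15×6.5 = 199.9 kN·m.

M_D = 199.9 kN·m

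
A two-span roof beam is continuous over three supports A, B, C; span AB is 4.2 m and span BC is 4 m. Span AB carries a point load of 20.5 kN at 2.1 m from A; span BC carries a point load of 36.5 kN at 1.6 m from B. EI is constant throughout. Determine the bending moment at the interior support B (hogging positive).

M_B = 21.94 kN·m

Release continuity at B by inserting a hinge; the redundant is the internal moment M_B. The primary structure is two simply-supported spans AB and BC.
Discontinuity in slope at B on the released structure — sum the simple-span end rotations:
  span AB: point load 20.5 at a = 2.1: Pab(L + a)/(6LEI) = 22.6/EI
  span BC: point load 36.5 at a = 1.6: Pab(L + b)/(6LEI) = 37.38/EI
  relative rotation θ_0 = (22.6 + 37.38)/EI = 59.98/EI
A unit hogging moment at B produces rotation L₁/(3EI) + L₂/(3EI) = 2.733/EI.
Compatibility: M_B·(L₁+L₂)/(3EI) = θ_0, giving M_B = 21.94 kN·m (hogging).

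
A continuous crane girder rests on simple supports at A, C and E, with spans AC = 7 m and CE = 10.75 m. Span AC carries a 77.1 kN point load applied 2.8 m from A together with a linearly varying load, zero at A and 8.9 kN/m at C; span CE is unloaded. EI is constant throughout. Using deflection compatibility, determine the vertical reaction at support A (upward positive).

Release continuity at C by inserting a hinge; the redundant is the internal moment M_C. The primary structure is two simply-supported spans AC and CE.
End slopes at the hinge C, treating each span as simply supported:
  span AC: point load 77.1 at a = 2.8: Pab(L + a)/(6LEI) = 211.6/EI
  span AC: triangular load, peak 8.9: w₀L³/(45EI) = 67.84/EI
  relative rotation θ_0 = (279.4 + 0)/EI = 279.4/EI
A unit hogging moment at C produces rotation L₁/(3EI) + L₂/(3EI) = 5.917/EI.
Compatibility: M_C·(L₁+L₂)/(3EI) = θ_0, giving M_C = 47.22 kN·m (hogging).
Span AC, ΣM about A with M_C applied at C: R_C^{AC}·7 = 361.2 + 47.22, so R_C^{AC} = 58.35 kN and R_A = 108.2 − 58.35 = 49.9 kN.

R_A = 49.9 kN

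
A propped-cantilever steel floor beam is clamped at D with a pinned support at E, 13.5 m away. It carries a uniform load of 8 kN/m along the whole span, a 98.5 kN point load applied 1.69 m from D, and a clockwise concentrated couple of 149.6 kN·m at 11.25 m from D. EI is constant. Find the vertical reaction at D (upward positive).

R_D = 147.6 kN

Release the roller at E. Primary structure: cantilever fixed at D.
Deflection at E on the released cantilever, summing each load's contribution:
  UDL 8: wL⁴/(8EI) = 33215/EI
  point load 98.5 at a = 1.69: Pa²(3L − a)/(6EI) = 1820/EI
  clockwise couple 149.6 at a = 11.25: M₀a(2L − a)/(2EI) = 13254/EI
  δ_0 = 48288/EI
Tip deflection under a unit load at E: L³/(3EI) = 820.1/EI.
Compatibility at E: δ_0 − R_E·δ_{EE} = 0, so R_E = 48288/820.1 = 58.88 kN.
Vertical equilibrium: R_D = ΣP − R_E = 206.5 − 58.88 = 147.6 kN.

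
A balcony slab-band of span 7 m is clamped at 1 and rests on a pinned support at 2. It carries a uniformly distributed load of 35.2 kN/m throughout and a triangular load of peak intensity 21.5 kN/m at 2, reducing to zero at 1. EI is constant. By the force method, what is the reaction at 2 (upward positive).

Choose R_2 as the redundant. The primary structure is the cantilever fixed at 1.
Downward deflection at the released point 2 due to the loads:
  UDL 35.2: wL⁴/(8EI) = 10564/EI
  triangular load, peak 21.5 at the free end: 11w₀L⁴/(120EI) = 4732/EI
  δ_0 = 15296/EI
Flexibility coefficient — unit upward force at 2: δ_{22} = L³/(3EI) = 114.3/EI.
The prop prevents deflection at 2: R_2 = δ_0/δ_{22} = 15296/114.3 = 133.8 kN.

R_2 = 133.8 kN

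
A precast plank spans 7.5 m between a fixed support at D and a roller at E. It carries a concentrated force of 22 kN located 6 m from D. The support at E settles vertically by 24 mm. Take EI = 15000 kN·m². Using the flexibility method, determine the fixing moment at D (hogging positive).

M_D = 35.04 kN·m

Remove the prop at E; the released (primary) structure is a cantilever built in at D.
Deflection at E on the released cantilever, summing each load's contribution:
  point load 22 at a = 6: Pa²(3L − a)/(6EI) = 2178/EI
Flexibility coefficient — unit upward force at E: δ_{EE} = L³/(3EI) = 140.6/EI.
With EI = 15000 kN·m²: δ_0 = 0.1452 m and δ_{EE} = 0.009375 m/kN.
Compatibility — the beam at E must follow the support down by 0.024 m: δ_0 − R_E·δ_{EE} = 0.024, so R_E = (0.1452 − 0.024)/0.009375 = 12.93 kN.
Moment equilibrium about D: M_D = Σ(load moments about D) − R_E·L = 132 − 12.93×7.5 = 35.04 kN·m.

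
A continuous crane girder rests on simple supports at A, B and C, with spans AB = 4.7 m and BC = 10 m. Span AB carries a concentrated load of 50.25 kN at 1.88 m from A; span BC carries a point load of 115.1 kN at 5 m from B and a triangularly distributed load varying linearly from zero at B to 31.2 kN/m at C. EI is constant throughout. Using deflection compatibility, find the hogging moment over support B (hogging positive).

M_B = 283.3 kN·m

Insert a hinge at B; M_B is the redundant, and each span becomes simply supported.
Rotations at B on the released spans (each span's end-slope, ×1/EI):
  span AB: point load 50.25 at a = 1.88: Pab(L + a)/(6LEI) = 62.16/EI
  span BC: point load 115.1 at a = 5: Pab(L + b)/(6LEI) = 719.4/EI
  span BC: triangular load, peak 31.2: 7w₀L³/(360EI) = 606.7/EI
  relative rotation θ_0 = (62.16 + 1326)/EI = 1388/EI
A unit hogging moment at B produces rotation L₁/(3EI) + L₂/(3EI) = 4.9/EI.
Slope continuity at B: θ_0 = M_B·4.9/EI, so M_B = 1388/4.9 = 283.3 kN·m (hogging).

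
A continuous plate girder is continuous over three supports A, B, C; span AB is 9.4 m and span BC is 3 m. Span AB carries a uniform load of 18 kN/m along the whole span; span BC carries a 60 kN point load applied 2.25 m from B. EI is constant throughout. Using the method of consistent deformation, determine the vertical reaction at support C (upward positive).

R_C = -6.938 kN

Take M_B as the redundant. Released structure: two simple spans AB and BC with a hinge at B.
End slopes at the hinge B, treating each span as simply supported:
  span AB: UDL 18: wL³/(24EI) = 622.9/EI
  span BC: point load 60 at a = 2.25: Pab(L + b)/(6LEI) = 21.09/EI
  relative rotation θ_0 = (622.9 + 21.09)/EI = 644/EI
A unit hogging moment at B produces rotation L₁/(3EI) + L₂/(3EI) = 4.133/EI.
Slope continuity at B: θ_0 = M_B·4.133/EI, so M_B = 644/4.133 = 155.8 kN·m (hogging).
Span BC, ΣM about C: R_B^{BC}·3 = 45 + 155.8, so R_B^{BC} = 66.94 kN and R_C = 60 − 66.94 = -6.938 kN.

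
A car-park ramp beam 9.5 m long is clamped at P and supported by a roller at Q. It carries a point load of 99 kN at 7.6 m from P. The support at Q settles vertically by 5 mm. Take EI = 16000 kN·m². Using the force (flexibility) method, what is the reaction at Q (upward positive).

Choose R_Q as the redundant. The primary structure is the cantilever fixed at P.
Free-end deflection of the primary structure under the applied loading (downward +):
  point load 99 at a = 7.6: Pa²(3L − a)/(6EI) = 19919/EI
Flexibility coefficient — unit upward force at Q: δ_{QQ} = L³/(3EI) = 285.8/EI.
With EI = 16000 kN·m²: δ_0 = 1.2449 m and δ_{QQ} = 0.017862 m/kN.
Compatibility — the beam at Q must follow the support down by 0.005 m: δ_0 − R_Q·δ_{QQ} = 0.005, so R_Q = (1.2449 − 0.005)/0.017862 = 69.42 kN.

R_Q = 69.42 kN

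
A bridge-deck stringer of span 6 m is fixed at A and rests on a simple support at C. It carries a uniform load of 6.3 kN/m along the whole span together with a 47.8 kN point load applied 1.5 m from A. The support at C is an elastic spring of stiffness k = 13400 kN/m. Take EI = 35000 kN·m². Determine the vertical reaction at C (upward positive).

R_C = 17.64 kN

Choose R_C as the redundant. The primary structure is the cantilever fixed at A.
Deflection at C on the released cantilever, summing each load's contribution:
  UDL 6.3: wL⁴/(8EI) = 1021/EI
  point load 47.8 at a = 1.5: Pa²(3L − a)/(6EI) = 295.8/EI
  δ_0 = 1316/EI
Flexibility coefficient — unit upward force at C: δ_{CC} = L³/(3EI) = 72/EI.
With EI = 35000 kN·m²: δ_0 = 0.03761 m and δ_{CC} = 0.002057 m/kN.
Compatibility — the spring shortens by R_C/k under the reaction it provides: δ_0 − R_C·δ_{CC} = R_C/k. With 1/k = 0.000075 m/kN, R_C = δ_0 / (δ_{CC} + 1/k) = 0.03761 / (0.002057 + 0.000075) = 17.64 kN.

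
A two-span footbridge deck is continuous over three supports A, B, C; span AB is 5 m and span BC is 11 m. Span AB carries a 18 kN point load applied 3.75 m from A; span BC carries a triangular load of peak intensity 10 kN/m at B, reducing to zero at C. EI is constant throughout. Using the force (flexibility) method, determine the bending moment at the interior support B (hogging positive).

Take M_B as the redundant. Released structure: two simple spans AB and BC with a hinge at B.
Discontinuity in slope at B on the released structure — sum the simple-span end rotations:
  span AB: point load 18 at a = 3.75: Pab(L + a)/(6LEI) = 24.61/EI
  span BC: triangular load, peak 10: w₀L³/(45EI) = 295.8/EI
  relative rotation θ_0 = (24.61 + 295.8)/EI = 320.4/EI
A unit hogging moment at B produces rotation L₁/(3EI) + L₂/(3EI) = 5.333/EI.
Slope continuity at B: θ_0 = M_B·5.333/EI, so M_B = 320.4/5.333 = 60.07 kN·m (hogging).

M_B = 60.07 kN·m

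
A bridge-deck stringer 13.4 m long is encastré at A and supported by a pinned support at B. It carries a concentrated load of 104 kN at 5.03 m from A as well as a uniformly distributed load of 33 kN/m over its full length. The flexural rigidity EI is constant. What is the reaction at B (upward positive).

R_B = 185.1 kN

Choose R_B as the redundant. The primary structure is the cantilever fixed at A.
Free-end deflection of the primary structure under the applied loading (downward +):
  point load 104 at a = 5.03: Pa²(3L − a)/(6EI) = 15424/EI
  UDL 33: wL⁴/(8EI) = 132997/EI
  δ_0 = 148421/EI
Flexibility coefficient — unit upward force at B: δ_{BB} = L³/(3EI) = 802/EI.
The prop prevents deflection at B: R_B = δ_0/δ_{BB} = 148421/802 = 185.1 kN.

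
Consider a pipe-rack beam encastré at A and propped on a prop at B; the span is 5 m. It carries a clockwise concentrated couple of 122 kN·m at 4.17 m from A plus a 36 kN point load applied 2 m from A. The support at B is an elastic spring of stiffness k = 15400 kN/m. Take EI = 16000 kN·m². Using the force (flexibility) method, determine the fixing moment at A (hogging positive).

M_A = -16.16 kN·m

Take the reaction at B as the redundant and release it; the primary structure is a cantilever fixed at A.
Deflection at B on the released cantilever, summing each load's contribution:
  clockwise couple 122 at a = 4.17: M₀a(2L − a)/(2EI) = 1483/EI
  point load 36 at a = 2: Pa²(3L − a)/(6EI) = 312/EI
  δ_0 = 1795/EI
Tip deflection under a unit load at B: L³/(3EI) = 41.67/EI.
With EI = 16000 kN·m²: δ_0 = 0.11219 m and δ_{BB} = 0.002604 m/kN.
Compatibility — the spring shortens by R_B/k under the reaction it provides: δ_0 − R_B·δ_{BB} = R_B/k. With 1/k = 0.000065 m/kN, R_B = δ_0 / (δ_{BB} + 1/k) = 0.11219 / (0.002604 + 0.000065) = 42.03 kN.
Moment equilibrium about A: M_A = Σ(load moments about A) − R_B·L = 194 − 42.03×5 = -16.16 kN·m.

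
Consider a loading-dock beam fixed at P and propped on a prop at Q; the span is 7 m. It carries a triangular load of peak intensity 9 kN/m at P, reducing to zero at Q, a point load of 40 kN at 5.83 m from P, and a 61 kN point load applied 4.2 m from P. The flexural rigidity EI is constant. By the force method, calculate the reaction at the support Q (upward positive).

R_Q = 62.72 kN

Take the reaction at Q as the redundant and release it; the primary structure is a cantilever fixed at P.
Deflection at Q on the released cantilever, summing each load's contribution:
  triangular load, peak 9 at the fixed end: w₀L⁴/(30EI) = 720.3/EI
  point load 40 at a = 5.83: Pa²(3L − a)/(6EI) = 3437/EI
  point load 61 at a = 4.2: Pa²(3L − a)/(6EI) = 3013/EI
  δ_0 = 7171/EI
Tip deflection under a unit load at Q: L³/(3EI) = 114.3/EI.
Compatibility at Q: δ_0 − R_Q·δ_{QQ} = 0, so R_Q = 7171/114.3 = 62.72 kN.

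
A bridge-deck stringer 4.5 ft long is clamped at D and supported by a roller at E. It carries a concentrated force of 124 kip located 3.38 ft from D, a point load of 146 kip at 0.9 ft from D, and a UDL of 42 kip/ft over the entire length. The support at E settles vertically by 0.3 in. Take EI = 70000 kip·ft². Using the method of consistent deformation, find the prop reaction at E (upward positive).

R_E = 100.1 kip

Remove the prop at E; the released (primary) structure is a cantilever built in at D.
Downward deflection at the released point E due to the loads:
  point load 124 at a = 3.38: Pa²(3L − a)/(6EI) = 2389/EI
  point load 146 at a = 0.9: Pa²(3L − a)/(6EI) = 248.3/EI
  UDL 42: wL⁴/(8EI) = 2153/EI
  δ_0 = 4791/EI
Tip deflection under a unit load at E: L³/(3EI) = 30.38/EI.
With EI = 70000 kip·ft²: δ_0 = 0.068436 ft and δ_{EE} = 0.000434 ft/kip.
Compatibility — the beam at E must follow the support down by 0.025 ft: δ_0 − R_E·δ_{EE} = 0.025, so R_E = (0.068436 − 0.025)/0.000434 = 100.1 kip.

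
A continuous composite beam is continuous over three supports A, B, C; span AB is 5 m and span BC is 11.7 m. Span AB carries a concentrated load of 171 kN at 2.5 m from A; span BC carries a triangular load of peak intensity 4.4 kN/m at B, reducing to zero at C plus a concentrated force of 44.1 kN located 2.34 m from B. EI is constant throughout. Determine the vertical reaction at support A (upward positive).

Insert a hinge at B; M_B is the redundant, and each span becomes simply supported.
End slopes at the hinge B, treating each span as simply supported:
  span AB: point load 171 at a = 2.5: Pab(L + a)/(6LEI) = 267.2/EI
  span BC: triangular load, peak 4.4: w₀L³/(45EI) = 156.6/EI
  span BC: point load 44.1 at a = 2.34: Pab(L + b)/(6LEI) = 289.8/EI
  relative rotation θ_0 = (267.2 + 446.4)/EI = 713.6/EI
A unit hogging moment at B produces rotation L₁/(3EI) + L₂/(3EI) = 5.567/EI.
Slope continuity at B: θ_0 = M_B·5.567/EI, so M_B = 713.6/5.567 = 128.2 kN·m (hogging).
Span AB, ΣM about A with M_B applied at B: R_B^{AB}·5 = 427.5 + 128.2, so R_B^{AB} = 111.1 kN and R_A = 171 − 111.1 = 59.86 kN.

R_A = 59.86 kN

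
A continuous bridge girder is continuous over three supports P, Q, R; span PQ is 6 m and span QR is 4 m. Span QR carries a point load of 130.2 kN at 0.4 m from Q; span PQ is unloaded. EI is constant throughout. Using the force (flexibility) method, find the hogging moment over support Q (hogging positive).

Insert a hinge at Q; M_Q is the redundant, and each span becomes simply supported.
End slopes at the hinge Q, treating each span as simply supported:
  span QR: point load 130.2 at a = 0.4: Pab(L + b)/(6LEI) = 59.37/EI
  relative rotation θ_0 = (0 + 59.37)/EI = 59.37/EI
A unit hogging moment at Q produces rotation L₁/(3EI) + L₂/(3EI) = 3.333/EI.
Compatibility: M_Q·(L₁+L₂)/(3EI) = θ_0, giving M_Q = 17.81 kN·m (hogging).

M_Q = 17.81 kN·m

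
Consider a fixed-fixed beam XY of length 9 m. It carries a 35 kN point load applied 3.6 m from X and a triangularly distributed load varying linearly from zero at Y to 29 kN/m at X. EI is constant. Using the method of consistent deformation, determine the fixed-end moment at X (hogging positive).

Take the two fixed-end moments M_X, M_Y as redundants; the released structure is the simple span XY.
Simple-span end rotations at X and Y under the given loads:
  at X: point load 35 at a = 3.6: Pab(L + b)/(6LEI) = 181.4/EI
  at Y: point load 35 at a = 3.6: Pab(L + a)/(6LEI) = 158.8/EI
  at X: triangular load, peak 29: w₀L³/(45EI) = 469.8/EI
  at Y: triangular load, peak 29: 7w₀L³/(360EI) = 411.1/EI
  θ_X0 = 651.2/EI,  θ_Y0 = 569.8/EI
Flexibility coefficients: a unit moment at one end gives L/(3EI) there and L/(6EI) at the far end, so f₁₁ = f₂₂ = 3/EI and f₁₂ = f₂₁ = 1.5/EI.
Compatibility — zero rotation at each built-in end:
  3 M_X + 1.5 M_Y = 651.2
  1.5 M_X + 3 M_Y = 569.8
Solving the pair gives M_X = 162.8 kN·m and M_Y = 108.5 kN·m (hogging).

M_X = 162.8 kN·m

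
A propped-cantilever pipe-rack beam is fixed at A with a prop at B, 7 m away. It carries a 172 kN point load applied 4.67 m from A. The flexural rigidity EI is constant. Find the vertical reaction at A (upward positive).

R_A = 82.71 kN

Take the reaction at B as the redundant and release it; the primary structure is a cantilever fixed at A.
Deflection at B on the released cantilever, summing each load's contribution:
  point load 172 at a = 4.67: Pa²(3L − a)/(6EI) = 10209/EI
Tip deflection under a unit load at B: L³/(3EI) = 114.3/EI.
Compatibility at B: δ_0 − R_B·δ_{BB} = 0, so R_B = 10209/114.3 = 89.29 kN.
Vertical equilibrium: R_A = ΣP − R_B = 172 − 89.29 = 82.71 kN.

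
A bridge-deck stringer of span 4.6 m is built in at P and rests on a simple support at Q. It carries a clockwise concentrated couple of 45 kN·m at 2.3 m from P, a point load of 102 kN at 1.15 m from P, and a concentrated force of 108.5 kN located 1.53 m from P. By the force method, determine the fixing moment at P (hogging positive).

Remove the prop at Q; the released (primary) structure is a cantilever built in at P.
Deflection at Q on the released cantilever, summing each load's contribution:
  clockwise couple 45 at a = 2.3: M₀a(2L − a)/(2EI) = 357.1/EI
  point load 102 at a = 1.15: Pa²(3L − a)/(6EI) = 284.4/EI
  point load 108.5 at a = 1.53: Pa²(3L − a)/(6EI) = 519.4/EI
  δ_0 = 1161/EI
Flexibility coefficient — unit upward force at Q: δ_{QQ} = L³/(3EI) = 32.45/EI.
The prop prevents deflection at Q: R_Q = δ_0/δ_{QQ} = 1161/32.45 = 35.78 kN.
Moment equilibrium about P: M_P = Σ(load moments about P) − R_Q·L = 328.3 − 35.78×4.6 = 163.7 kN·m.

M_P = 163.7 kN·m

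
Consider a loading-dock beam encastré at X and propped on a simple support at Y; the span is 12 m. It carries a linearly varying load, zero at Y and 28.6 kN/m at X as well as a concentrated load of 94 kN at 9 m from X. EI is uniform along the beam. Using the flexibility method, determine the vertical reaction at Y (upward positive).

R_Y = 93.8 kN

Remove the prop at Y; the released (primary) structure is a cantilever built in at X.
Free-end deflection of the primary structure under the applied loading (downward +):
  triangular load, peak 28.6 at the fixed end: w₀L⁴/(30EI) = 19768/EI
  point load 94 at a = 9: Pa²(3L − a)/(6EI) = 34263/EI
  δ_0 = 54031/EI
Tip deflection under a unit load at Y: L³/(3EI) = 576/EI.
Compatibility at Y: δ_0 − R_Y·δ_{YY} = 0, so R_Y = 54031/576 = 93.8 kN.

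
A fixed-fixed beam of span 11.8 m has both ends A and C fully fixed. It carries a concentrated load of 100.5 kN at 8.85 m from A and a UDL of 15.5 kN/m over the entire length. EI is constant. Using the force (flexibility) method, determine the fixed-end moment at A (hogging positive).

M_A = 235.4 kN·m

Release both end moments; the primary structure is a simply-supported span AC with redundants M_A and M_C.
End rotations of the released simple span under the applied load (×1/EI):
  at A: point load 100.5 at a = 8.85: Pab(L + b)/(6LEI) = 546.6/EI
  at C: point load 100.5 at a = 8.85: Pab(L + a)/(6LEI) = 765.3/EI
  at A: UDL 15.5: wL³/(24EI) = 1061/EI
  at C: UDL 15.5: wL³/(24EI) = 1061/EI
  θ_A0 = 1608/EI,  θ_C0 = 1826/EI
Flexibility coefficients: a unit moment at one end gives L/(3EI) there and L/(6EI) at the far end, so f₁₁ = f₂₂ = 3.933/EI and f₁₂ = f₂₁ = 1.967/EI.
Compatibility — zero rotation at each built-in end:
  3.933 M_A + 1.967 M_C = 1608
  1.967 M_A + 3.933 M_C = 1826
Solving the pair gives M_A = 235.4 kN·m and M_C = 346.6 kN·m (hogging).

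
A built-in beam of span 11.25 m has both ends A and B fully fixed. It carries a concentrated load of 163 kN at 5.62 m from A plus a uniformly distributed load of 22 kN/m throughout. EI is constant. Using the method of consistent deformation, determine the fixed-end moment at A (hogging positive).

M_A = 461.5 kN·m

Take the two fixed-end moments M_A, M_B as redundants; the released structure is the simple span AB.
End rotations of the released simple span under the applied load (×1/EI):
  at A: point load 163 at a = 5.62: Pab(L + b)/(6LEI) = 1290/EI
  at B: point load 163 at a = 5.62: Pab(L + a)/(6LEI) = 1289/EI
  at A: UDL 22: wL³/(24EI) = 1305/EI
  at B: UDL 22: wL³/(24EI) = 1305/EI
  θ_A0 = 2595/EI,  θ_B0 = 2594/EI
Flexibility coefficients: a unit moment at one end gives L/(3EI) there and L/(6EI) at the far end, so f₁₁ = f₂₂ = 3.75/EI and f₁₂ = f₂₁ = 1.875/EI.
Compatibility — zero rotation at each built-in end:
  3.75 M_A + 1.875 M_B = 2595
  1.875 M_A + 3.75 M_B = 2594
Solving the pair gives M_A = 461.5 kN·m and M_B = 461 kN·m (hogging).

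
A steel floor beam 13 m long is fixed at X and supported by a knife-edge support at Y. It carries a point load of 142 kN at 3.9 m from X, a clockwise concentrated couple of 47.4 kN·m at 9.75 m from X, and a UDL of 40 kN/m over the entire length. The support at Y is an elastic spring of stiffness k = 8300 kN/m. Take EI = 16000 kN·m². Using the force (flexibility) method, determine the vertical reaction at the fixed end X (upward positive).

Release the roller at Y. Primary structure: cantilever fixed at X.
Downward deflection at the released point Y due to the loads:
  point load 142 at a = 3.9: Pa²(3L − a)/(6EI) = 12635/EI
  clockwise couple 47.4 at a = 9.75: M₀a(2L − a)/(2EI) = 3755/EI
  UDL 40: wL⁴/(8EI) = 142805/EI
  δ_0 = 159195/EI
Tip deflection under a unit load at Y: L³/(3EI) = 732.3/EI.
With EI = 16000 kN·m²: δ_0 = 9.9497 m and δ_{YY} = 0.045771 m/kN.
Compatibility — the spring shortens by R_Y/k under the reaction it provides: δ_0 − R_Y·δ_{YY} = R_Y/k. With 1/k = 0.00012 m/kN, R_Y = δ_0 / (δ_{YY} + 1/k) = 9.9497 / (0.045771 + 0.00012) = 216.8 kN.
Vertical equilibrium: R_X = ΣP − R_Y = 662 − 216.8 = 445.2 kN.

R_X = 445.2 kN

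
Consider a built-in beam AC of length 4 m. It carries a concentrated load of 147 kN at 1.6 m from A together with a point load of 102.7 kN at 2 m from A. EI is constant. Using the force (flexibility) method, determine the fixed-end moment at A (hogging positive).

Release both end moments; the primary structure is a simply-supported span AC with redundants M_A and M_C.
Simple-span end rotations at A and C under the given loads:
  at A: point load 147 at a = 1.6: Pab(L + b)/(6LEI) = 150.5/EI
  at C: point load 147 at a = 1.6: Pab(L + a)/(6LEI) = 131.7/EI
  at A: point load 102.7 at a = 2: Pab(L + b)/(6LEI) = 102.7/EI
  at C: point load 102.7 at a = 2: Pab(L + a)/(6LEI) = 102.7/EI
  θ_A0 = 253.2/EI,  θ_C0 = 234.4/EI
Flexibility coefficients: a unit moment at one end gives L/(3EI) there and L/(6EI) at the far end, so f₁₁ = f₂₂ = 1.333/EI and f₁₂ = f₂₁ = 0.6667/EI.
Compatibility — zero rotation at each built-in end:
  1.333 M_A + 0.6667 M_C = 253.2
  0.6667 M_A + 1.333 M_C = 234.4
Solving the pair gives M_A = 136 kN·m and M_C = 107.8 kN·m (hogging).

M_A = 136 kN·m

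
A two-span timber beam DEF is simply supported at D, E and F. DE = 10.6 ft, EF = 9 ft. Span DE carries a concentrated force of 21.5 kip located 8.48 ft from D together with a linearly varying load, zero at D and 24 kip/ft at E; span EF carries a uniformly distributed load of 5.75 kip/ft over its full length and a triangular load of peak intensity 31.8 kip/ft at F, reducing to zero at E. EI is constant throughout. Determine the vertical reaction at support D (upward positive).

R_D = 26.82 kip

Release continuity at E by inserting a hinge; the redundant is the internal moment M_E. The primary structure is two simply-supported spans DE and EF.
Discontinuity in slope at E on the released structure — sum the simple-span end rotations:
  span DE: point load 21.5 at a = 8.48: Pab(L + a)/(6LEI) = 116/EI
  span DE: triangular load, peak 24: w₀L³/(45EI) = 635.2/EI
  span EF: UDL 5.75: wL³/(24EI) = 174.7/EI
  span EF: triangular load, peak 31.8: 7w₀L³/(360EI) = 450.8/EI
  relative rotation θ_0 = (751.2 + 625.4)/EI = 1377/EI
A unit hogging moment at E produces rotation L₁/(3EI) + L₂/(3EI) = 6.533/EI.
Slope continuity at E: θ_0 = M_E·6.533/EI, so M_E = 1377/6.533 = 210.7 kip·ft (hogging).
Span DE, ΣM about D with M_E applied at E: R_E^{DE}·10.6 = 1081 + 210.7, so R_E^{DE} = 121.9 kip and R_D = 148.7 − 121.9 = 26.82 kip.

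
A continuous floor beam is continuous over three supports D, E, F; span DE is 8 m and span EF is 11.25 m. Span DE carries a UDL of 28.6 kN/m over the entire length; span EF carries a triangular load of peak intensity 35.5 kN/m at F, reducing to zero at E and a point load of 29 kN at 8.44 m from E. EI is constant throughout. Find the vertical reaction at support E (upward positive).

Insert a hinge at E; M_E is the redundant, and each span becomes simply supported.
Rotations at E on the released spans (each span's end-slope, ×1/EI):
  span DE: UDL 28.6: wL³/(24EI) = 610.1/EI
  span EF: triangular load, peak 35.5: 7w₀L³/(360EI) = 982.8/EI
  span EF: point load 29 at a = 8.44: Pab(L + b)/(6LEI) = 143.3/EI
  relative rotation θ_0 = (610.1 + 1126)/EI = 1736/EI
A unit hogging moment at E produces rotation L₁/(3EI) + L₂/(3EI) = 6.417/EI.
Slope continuity at E: θ_0 = M_E·6.417/EI, so M_E = 1736/6.417 = 270.6 kN·m (hogging).
Span DE, ΣM about D with M_E applied at E: R_E^{DE}·8 = 915.2 + 270.6, so R_E^{DE} = 148.2 kN and R_D = 228.8 − 148.2 = 80.58 kN.
Span EF, ΣM about F: R_E^{EF}·11.25 = 830.3 + 270.6, so R_E^{EF} = 97.86 kN and R_F = 228.7 − 97.86 = 130.8 kN.
R_E = 148.2 + 97.86 = 246.1 kN.

R_E = 246.1 kN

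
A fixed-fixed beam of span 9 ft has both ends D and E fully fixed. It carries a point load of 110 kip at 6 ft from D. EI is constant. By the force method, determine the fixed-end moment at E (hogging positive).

M_E = 146.7 kip·ft

Release both end moments; the primary structure is a simply-supported span DE with redundants M_D and M_E.
On the primary (simply-supported) span, the end slopes from the loading are:
  at D: point load 110 at a = 6: Pab(L + b)/(6LEI) = 440/EI
  at E: point load 110 at a = 6: Pab(L + a)/(6LEI) = 550/EI
  θ_D0 = 440/EI,  θ_E0 = 550/EI
Flexibility coefficients: a unit moment at one end gives L/(3EI) there and L/(6EI) at the far end, so f₁₁ = f₂₂ = 3/EI and f₁₂ = f₂₁ = 1.5/EI.
Compatibility — zero rotation at each built-in end:
  3 M_D + 1.5 M_E = 440
  1.5 M_D + 3 M_E = 550
Solving the pair gives M_D = 73.33 kip·ft and M_E = 146.7 kip·ft (hogging).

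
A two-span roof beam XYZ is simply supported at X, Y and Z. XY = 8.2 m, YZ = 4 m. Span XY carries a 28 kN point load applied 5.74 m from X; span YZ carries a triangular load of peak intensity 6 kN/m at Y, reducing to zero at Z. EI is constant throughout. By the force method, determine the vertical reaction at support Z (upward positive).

R_Z = -3.411 kN

Insert a hinge at Y; M_Y is the redundant, and each span becomes simply supported.
Rotations at Y on the released spans (each span's end-slope, ×1/EI):
  span XY: point load 28 at a = 5.74: Pab(L + a)/(6LEI) = 112/EI
  span YZ: triangular load, peak 6: w₀L³/(45EI) = 8.533/EI
  relative rotation θ_0 = (112 + 8.533)/EI = 120.6/EI
A unit hogging moment at Y produces rotation L₁/(3EI) + L₂/(3EI) = 4.067/EI.
Compatibility: M_Y·(L₁+L₂)/(3EI) = θ_0, giving M_Y = 29.64 kN·m (hogging).
Span YZ, ΣM about Z: R_Y^{YZ}·4 = 32 + 29.64, so R_Y^{YZ} = 15.41 kN and R_Z = 12 − 15.41 = -3.411 kN.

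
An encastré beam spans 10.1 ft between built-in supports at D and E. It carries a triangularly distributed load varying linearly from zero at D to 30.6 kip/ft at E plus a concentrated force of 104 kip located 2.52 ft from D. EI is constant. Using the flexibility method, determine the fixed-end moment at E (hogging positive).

Take the two fixed-end moments M_D, M_E as redundants; the released structure is the simple span DE.
Simple-span end rotations at D and E under the given loads:
  at D: triangular load, peak 30.6: 7w₀L³/(360EI) = 613/EI
  at E: triangular load, peak 30.6: w₀L³/(45EI) = 700.6/EI
  at D: point load 104 at a = 2.52: Pab(L + b)/(6LEI) = 579.6/EI
  at E: point load 104 at a = 2.52: Pab(L + a)/(6LEI) = 413.7/EI
  θ_D0 = 1193/EI,  θ_E0 = 1114/EI
Flexibility coefficients: a unit moment at one end gives L/(3EI) there and L/(6EI) at the far end, so f₁₁ = f₂₂ = 3.367/EI and f₁₂ = f₂₁ = 1.683/EI.
Compatibility — zero rotation at each built-in end:
  3.367 M_D + 1.683 M_E = 1193
  1.683 M_D + 3.367 M_E = 1114
Solving the pair gives M_D = 251.7 kip·ft and M_E = 205.2 kip·ft (hogging).

M_E = 205.2 kip·ft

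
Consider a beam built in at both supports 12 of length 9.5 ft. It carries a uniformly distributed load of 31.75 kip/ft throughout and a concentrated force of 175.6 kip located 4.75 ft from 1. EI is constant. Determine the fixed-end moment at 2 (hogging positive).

M_2 = 447.3 kip·ft

Take the two fixed-end moments M_1, M_2 as redundants; the released structure is the simple span 12.
End rotations of the released simple span under the applied load (×1/EI):
  at 1: UDL 31.75: wL³/(24EI) = 1134/EI
  at 2: UDL 31.75: wL³/(24EI) = 1134/EI
  at 1: point load 175.6 at a = 4.75: Pab(L + b)/(6LEI) = 990.5/EI
  at 2: point load 175.6 at a = 4.75: Pab(L + a)/(6LEI) = 990.5/EI
  θ_10 = 2125/EI,  θ_20 = 2125/EI
Flexibility coefficients: a unit moment at one end gives L/(3EI) there and L/(6EI) at the far end, so f₁₁ = f₂₂ = 3.167/EI and f₁₂ = f₂₁ = 1.583/EI.
Compatibility — zero rotation at each built-in end:
  3.167 M_1 + 1.583 M_2 = 2125
  1.583 M_1 + 3.167 M_2 = 2125
Solving the pair gives M_1 = 447.3 kip·ft and M_2 = 447.3 kip·ft (hogging).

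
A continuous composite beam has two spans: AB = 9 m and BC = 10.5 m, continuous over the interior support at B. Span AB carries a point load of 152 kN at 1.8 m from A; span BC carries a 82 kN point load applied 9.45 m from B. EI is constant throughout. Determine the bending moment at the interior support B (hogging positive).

Release continuity at B by inserting a hinge; the redundant is the internal moment M_B. The primary structure is two simply-supported spans AB and BC.
Rotations at B on the released spans (each span's end-slope, ×1/EI):
  span AB: point load 152 at a = 1.8: Pab(L + a)/(6LEI) = 394/EI
  span BC: point load 82 at a = 9.45: Pab(L + b)/(6LEI) = 149.2/EI
  relative rotation θ_0 = (394 + 149.2)/EI = 543.2/EI
A unit hogging moment at B produces rotation L₁/(3EI) + L₂/(3EI) = 6.5/EI.
Slope continuity at B: θ_0 = M_B·6.5/EI, so M_B = 543.2/6.5 = 83.56 kN·m (hogging).

M_B = 83.56 kN·m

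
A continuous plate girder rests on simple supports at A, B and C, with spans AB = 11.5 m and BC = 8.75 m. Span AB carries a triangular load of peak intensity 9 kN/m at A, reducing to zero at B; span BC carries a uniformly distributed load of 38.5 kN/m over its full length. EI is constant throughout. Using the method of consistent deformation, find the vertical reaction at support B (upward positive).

R_B = 225.7 kN

Release continuity at B by inserting a hinge; the redundant is the internal moment M_B. The primary structure is two simply-supported spans AB and BC.
Discontinuity in slope at B on the released structure — sum the simple-span end rotations:
  span AB: triangular load, peak 9: 7w₀L³/(360EI) = 266.2/EI
  span BC: UDL 38.5: wL³/(24EI) = 1075/EI
  relative rotation θ_0 = (266.2 + 1075)/EI = 1341/EI
A unit hogging moment at B produces rotation L₁/(3EI) + L₂/(3EI) = 6.75/EI.
Slope continuity at B: θ_0 = M_B·6.75/EI, so M_B = 1341/6.75 = 198.6 kN·m (hogging).
Span AB, ΣM about A with M_B applied at B: R_B^{AB}·11.5 = 198.4 + 198.6, so R_B^{AB} = 34.52 kN and R_A = 51.75 − 34.52 = 17.23 kN.
Span BC, ΣM about C: R_B^{BC}·8.75 = 1474 + 198.6, so R_B^{BC} = 191.1 kN and R_C = 336.9 − 191.1 = 145.7 kN.
R_B = 34.52 + 191.1 = 225.7 kN.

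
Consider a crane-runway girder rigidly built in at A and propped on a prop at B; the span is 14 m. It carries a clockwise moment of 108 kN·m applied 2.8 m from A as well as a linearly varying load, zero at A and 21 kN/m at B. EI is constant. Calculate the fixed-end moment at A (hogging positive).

Choose R_B as the redundant. The primary structure is the cantilever fixed at A.
Primary-structure tip deflection at B by superposition:
  clockwise couple 108 at a = 2.8: M₀a(2L − a)/(2EI) = 3810/EI
  triangular load, peak 21 at the free end: 11w₀L⁴/(120EI) = 73951/EI
  δ_0 = 77761/EI
Flexibility coefficient — unit upward force at B: δ_{BB} = L³/(3EI) = 914.7/EI.
The prop prevents deflection at B: R_B = δ_0/δ_{BB} = 77761/914.7 = 85.02 kN.
Moment equilibrium about A: M_A = Σ(load moments about A) − R_B·L = 1480 − 85.02×14 = 289.8 kN·m.

M_A = 289.8 kN·m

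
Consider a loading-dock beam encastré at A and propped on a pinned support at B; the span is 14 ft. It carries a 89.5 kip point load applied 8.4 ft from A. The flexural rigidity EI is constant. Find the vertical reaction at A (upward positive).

Release the roller at B. Primary structure: cantilever fixed at A.
Deflection at B on the released cantilever, summing each load's contribution:
  point load 89.5 at a = 8.4: Pa²(3L − a)/(6EI) = 35365/EI
Flexibility coefficient — unit upward force at B: δ_{BB} = L³/(3EI) = 914.7/EI.
Compatibility at B: δ_0 − R_B·δ_{BB} = 0, so R_B = 35365/914.7 = 38.66 kip.
Vertical equilibrium: R_A = ΣP − R_B = 89.5 − 38.66 = 50.84 kip.

R_A = 50.84 kip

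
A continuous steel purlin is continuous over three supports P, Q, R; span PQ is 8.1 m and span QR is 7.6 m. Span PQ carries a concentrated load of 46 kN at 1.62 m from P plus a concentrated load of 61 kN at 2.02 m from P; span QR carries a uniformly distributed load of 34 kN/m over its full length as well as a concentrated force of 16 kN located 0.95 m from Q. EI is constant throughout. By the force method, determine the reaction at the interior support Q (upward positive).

R_Q = 211.8 kN

Take M_Q as the redundant. Released structure: two simple spans PQ and QR with a hinge at Q.
Rotations at Q on the released spans (each span's end-slope, ×1/EI):
  span PQ: point load 46 at a = 1.62: Pab(L + a)/(6LEI) = 96.58/EI
  span PQ: point load 61 at a = 2.02: Pab(L + a)/(6LEI) = 156/EI
  span QR: UDL 34: wL³/(24EI) = 621.9/EI
  span QR: point load 16 at a = 0.95: Pab(L + b)/(6LEI) = 31.59/EI
  relative rotation θ_0 = (252.6 + 653.5)/EI = 906/EI
A unit hogging moment at Q produces rotation L₁/(3EI) + L₂/(3EI) = 5.233/EI.
Slope continuity at Q: θ_0 = M_Q·5.233/EI, so M_Q = 906/5.233 = 173.1 kN·m (hogging).
Span PQ, ΣM about P with M_Q applied at Q: R_Q^{PQ}·8.1 = 197.7 + 173.1, so R_Q^{PQ} = 45.79 kN and R_P = 107 − 45.79 = 61.21 kN.
Span QR, ΣM about R: R_Q^{QR}·7.6 = 1088 + 173.1, so R_Q^{QR} = 166 kN and R_R = 274.4 − 166 = 108.4 kN.
R_Q = 45.79 + 166 = 211.8 kN.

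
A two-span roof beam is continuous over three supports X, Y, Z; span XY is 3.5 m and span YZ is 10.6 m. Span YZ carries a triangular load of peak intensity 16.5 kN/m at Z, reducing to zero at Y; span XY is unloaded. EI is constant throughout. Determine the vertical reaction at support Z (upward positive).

Take M_Y as the redundant. Released structure: two simple spans XY and YZ with a hinge at Y.
Rotations at Y on the released spans (each span's end-slope, ×1/EI):
  span YZ: triangular load, peak 16.5: 7w₀L³/(360EI) = 382.1/EI
  relative rotation θ_0 = (0 + 382.1)/EI = 382.1/EI
A unit hogging moment at Y produces rotation L₁/(3EI) + L₂/(3EI) = 4.7/EI.
Compatibility: M_Y·(L₁+L₂)/(3EI) = θ_0, giving M_Y = 81.3 kN·m (hogging).
Span YZ, ΣM about Z: R_Y^{YZ}·10.6 = 309 + 81.3, so R_Y^{YZ} = 36.82 kN and R_Z = 87.45 − 36.82 = 50.63 kN.

R_Z = 50.63 kN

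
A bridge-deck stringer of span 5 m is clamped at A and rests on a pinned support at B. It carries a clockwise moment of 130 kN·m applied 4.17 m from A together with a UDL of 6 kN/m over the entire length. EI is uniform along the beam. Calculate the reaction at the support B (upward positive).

Release the roller at B. Primary structure: cantilever fixed at A.
Deflection at B on the released cantilever, summing each load's contribution:
  clockwise couple 130 at a = 4.17: M₀a(2L − a)/(2EI) = 1580/EI
  UDL 6: wL⁴/(8EI) = 468.8/EI
  δ_0 = 2049/EI
Flexibility coefficient — unit upward force at B: δ_{BB} = L³/(3EI) = 41.67/EI.
Compatibility at B: δ_0 − R_B·δ_{BB} = 0, so R_B = 2049/41.67 = 49.18 kN.

R_B = 49.18 kN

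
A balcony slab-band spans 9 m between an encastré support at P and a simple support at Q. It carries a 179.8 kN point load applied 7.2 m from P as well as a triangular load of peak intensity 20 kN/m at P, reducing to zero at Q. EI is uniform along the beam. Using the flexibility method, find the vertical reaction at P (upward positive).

Remove the prop at Q; the released (primary) structure is a cantilever built in at P.
Primary-structure tip deflection at Q by superposition:
  point load 179.8 at a = 7.2: Pa²(3L − a)/(6EI) = 30759/EI
  triangular load, peak 20 at the fixed end: w₀L⁴/(30EI) = 4374/EI
  δ_0 = 35133/EI
Flexibility coefficient — unit upward force at Q: δ_{QQ} = L³/(3EI) = 243/EI.
Compatibility at Q: δ_0 − R_Q·δ_{QQ} = 0, so R_Q = 35133/243 = 144.6 kN.
Vertical equilibrium: R_P = ΣP − R_Q = 269.8 − 144.6 = 125.2 kN.

R_P = 125.2 kN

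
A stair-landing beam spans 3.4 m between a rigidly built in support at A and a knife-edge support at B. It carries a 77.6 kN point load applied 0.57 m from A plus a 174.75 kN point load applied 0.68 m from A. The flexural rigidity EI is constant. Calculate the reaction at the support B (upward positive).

Choose R_B as the redundant. The primary structure is the cantilever fixed at A.
Free-end deflection of the primary structure under the applied loading (downward +):
  point load 77.6 at a = 0.57: Pa²(3L − a)/(6EI) = 40.47/EI
  point load 174.75 at a = 0.68: Pa²(3L − a)/(6EI) = 128.2/EI
  δ_0 = 168.7/EI
Tip deflection under a unit load at B: L³/(3EI) = 13.1/EI.
Compatibility at B: δ_0 − R_B·δ_{BB} = 0, so R_B = 168.7/13.1 = 12.87 kN.

R_B = 12.87 kN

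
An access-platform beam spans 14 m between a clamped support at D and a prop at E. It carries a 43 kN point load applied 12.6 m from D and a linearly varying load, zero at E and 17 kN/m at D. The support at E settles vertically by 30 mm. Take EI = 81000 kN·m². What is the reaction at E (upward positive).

Remove the prop at E; the released (primary) structure is a cantilever built in at D.
Primary-structure tip deflection at E by superposition:
  point load 43 at a = 12.6: Pa²(3L − a)/(6EI) = 33451/EI
  triangular load, peak 17 at the fixed end: w₀L⁴/(30EI) = 21769/EI
  δ_0 = 55220/EI
Flexibility coefficient — unit upward force at E: δ_{EE} = L³/(3EI) = 914.7/EI.
With EI = 81000 kN·m²: δ_0 = 0.68173 m and δ_{EE} = 0.011292 m/kN.
Compatibility — the beam at E must follow the support down by 0.03 m: δ_0 − R_E·δ_{EE} = 0.03, so R_E = (0.68173 − 0.03)/0.011292 = 57.71 kN.

R_E = 57.71 kN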